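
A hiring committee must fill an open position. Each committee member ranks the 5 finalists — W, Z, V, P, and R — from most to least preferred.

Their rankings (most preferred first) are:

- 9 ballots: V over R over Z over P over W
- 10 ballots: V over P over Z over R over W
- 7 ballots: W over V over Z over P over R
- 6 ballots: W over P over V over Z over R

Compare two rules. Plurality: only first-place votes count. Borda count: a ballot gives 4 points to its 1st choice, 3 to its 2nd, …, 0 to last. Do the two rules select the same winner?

Plurality first-place counts: W 13, Z 0, V 19, P 0, R 0 → V.
Borda totals: W 52, Z 58, V 109, P 64, R 37 → V.
The two rules agree on V.

Yes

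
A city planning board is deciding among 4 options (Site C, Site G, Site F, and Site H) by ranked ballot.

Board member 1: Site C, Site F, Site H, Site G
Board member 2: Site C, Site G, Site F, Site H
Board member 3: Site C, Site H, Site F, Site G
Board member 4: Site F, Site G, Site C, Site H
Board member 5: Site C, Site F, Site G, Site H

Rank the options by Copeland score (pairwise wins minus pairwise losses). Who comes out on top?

Pairwise results:
  Site C vs Site G: Site C wins 4–1.
  Site C vs Site F: Site C wins 4–1.
  Site C vs Site H: Site C wins 5–0.
  Site G vs Site F: Site F wins 4–1.
  Site G vs Site H: Site G wins 3–2.
  Site F vs Site H: Site F wins 4–1.
Copeland scores (wins − losses):
  Site C: 3 − 0 = 3
  Site G: 1 − 2 = -1
  Site F: 2 − 1 = 1
  Site H: 0 − 3 = -3
Site C has the best Copeland score.

Site C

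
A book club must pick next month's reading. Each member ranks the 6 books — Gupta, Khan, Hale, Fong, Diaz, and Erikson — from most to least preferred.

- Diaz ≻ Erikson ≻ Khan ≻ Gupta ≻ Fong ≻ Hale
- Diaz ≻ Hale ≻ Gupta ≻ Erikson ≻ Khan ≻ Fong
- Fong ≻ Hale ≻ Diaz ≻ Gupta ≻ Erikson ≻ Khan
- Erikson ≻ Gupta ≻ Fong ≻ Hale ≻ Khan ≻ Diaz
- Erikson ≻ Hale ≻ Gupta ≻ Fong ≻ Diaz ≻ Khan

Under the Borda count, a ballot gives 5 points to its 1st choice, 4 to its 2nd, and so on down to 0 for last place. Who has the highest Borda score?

Borda scores:
  Gupta: 2 + 3 + 2 + 4 + 3 = 14
  Khan: 3 + 1 + 0 + 1 + 0 = 5
  Hale: 0 + 4 + 4 + 2 + 4 = 14
  Fong: 1 + 0 + 5 + 3 + 2 = 11
  Diaz: 5 + 5 + 3 + 0 + 1 = 14
  Erikson: 4 + 2 + 1 + 5 + 5 = 17
Erikson has the highest total.

Erikson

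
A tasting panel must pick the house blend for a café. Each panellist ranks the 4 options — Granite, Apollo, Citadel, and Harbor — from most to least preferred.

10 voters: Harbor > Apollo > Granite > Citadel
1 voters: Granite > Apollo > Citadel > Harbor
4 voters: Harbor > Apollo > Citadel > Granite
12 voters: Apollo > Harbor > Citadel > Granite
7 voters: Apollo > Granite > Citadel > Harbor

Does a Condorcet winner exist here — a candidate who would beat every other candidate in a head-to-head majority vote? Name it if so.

Head-to-head results (34 voters total):
Granite vs Apollo: Apollo wins 33–1.
Granite vs Citadel: Granite wins 18–16.
Granite vs Harbor: Harbor wins 26–8.
Apollo vs Citadel: Apollo wins 34–0.
Apollo vs Harbor: Apollo wins 20–14.
Citadel vs Harbor: Harbor wins 26–8.
Apollo beats each rival — Granite (33–1), Citadel (34–0), Harbor (20–14) — so Apollo is the Condorcet winner.

Apollo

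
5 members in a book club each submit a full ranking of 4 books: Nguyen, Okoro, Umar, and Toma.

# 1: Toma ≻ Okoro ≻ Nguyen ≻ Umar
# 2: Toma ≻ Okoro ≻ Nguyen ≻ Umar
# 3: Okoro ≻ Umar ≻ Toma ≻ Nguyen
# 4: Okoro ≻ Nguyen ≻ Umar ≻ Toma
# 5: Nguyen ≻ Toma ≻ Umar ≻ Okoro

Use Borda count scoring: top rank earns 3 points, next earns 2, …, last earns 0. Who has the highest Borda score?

Borda scores:
  Nguyen: 1 + 1 + 0 + 2 + 3 = 7
  Okoro: 2 + 2 + 3 + 3 + 0 = 10
  Umar: 0 + 0 + 2 + 1 + 1 = 4
  Toma: 3 + 3 + 1 + 0 + 2 = 9
Okoro has the highest total.

Okoro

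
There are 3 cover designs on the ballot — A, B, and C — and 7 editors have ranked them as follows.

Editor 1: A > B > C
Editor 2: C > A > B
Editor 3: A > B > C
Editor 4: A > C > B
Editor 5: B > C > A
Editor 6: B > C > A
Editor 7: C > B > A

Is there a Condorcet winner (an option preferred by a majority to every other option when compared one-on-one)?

Head-to-head results (7 voters total):
A vs B: A wins 4–3.
A vs C: C wins 4–3.
B vs C: B wins 4–3.
No candidate beats all others: A beats B beats C beats A, a majority cycle.

No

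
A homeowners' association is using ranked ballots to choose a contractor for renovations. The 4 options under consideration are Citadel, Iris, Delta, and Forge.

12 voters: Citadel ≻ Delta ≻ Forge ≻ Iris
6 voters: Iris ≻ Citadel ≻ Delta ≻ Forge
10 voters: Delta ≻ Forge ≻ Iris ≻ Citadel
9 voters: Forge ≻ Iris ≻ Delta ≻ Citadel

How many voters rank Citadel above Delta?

Ballots ranking Citadel above Delta: 12+6 = 18.
Ballots ranking Delta above Citadel: 10+9 = 19.
So 18 of 37 voters prefer Citadel to Delta.

18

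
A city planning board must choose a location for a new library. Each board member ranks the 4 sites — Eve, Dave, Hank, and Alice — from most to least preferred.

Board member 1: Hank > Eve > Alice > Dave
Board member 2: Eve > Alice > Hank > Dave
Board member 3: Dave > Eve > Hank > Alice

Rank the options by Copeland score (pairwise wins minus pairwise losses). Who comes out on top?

Eve

Pairwise results:
  Eve vs Dave: Eve wins 2–1.
  Eve vs Hank: Eve wins 2–1.
  Eve vs Alice: Eve wins 3–0.
  Dave vs Hank: Hank wins 2–1.
  Dave vs Alice: Alice wins 2–1.
  Hank vs Alice: Hank wins 2–1.
Copeland scores (wins − losses):
  Eve: 3 − 0 = 3
  Dave: 0 − 3 = -3
  Hank: 2 − 1 = 1
  Alice: 1 − 2 = -1
Eve has the best Copeland score.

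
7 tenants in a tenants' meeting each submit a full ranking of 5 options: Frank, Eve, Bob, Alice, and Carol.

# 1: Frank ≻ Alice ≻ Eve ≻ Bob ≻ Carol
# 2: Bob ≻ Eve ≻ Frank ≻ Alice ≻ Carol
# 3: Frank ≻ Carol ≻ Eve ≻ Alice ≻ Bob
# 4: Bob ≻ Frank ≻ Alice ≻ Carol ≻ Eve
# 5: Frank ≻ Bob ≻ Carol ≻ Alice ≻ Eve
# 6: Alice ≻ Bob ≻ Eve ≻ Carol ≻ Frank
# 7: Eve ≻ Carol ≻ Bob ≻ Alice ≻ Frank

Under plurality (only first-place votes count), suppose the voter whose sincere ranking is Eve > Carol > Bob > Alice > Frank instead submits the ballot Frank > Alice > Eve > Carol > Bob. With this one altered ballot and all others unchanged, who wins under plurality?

Frank

First-place totals with the altered ballot: Frank 4, Eve 0, Bob 2, Alice 1, Carol 0.
The winner is unchanged: still Frank.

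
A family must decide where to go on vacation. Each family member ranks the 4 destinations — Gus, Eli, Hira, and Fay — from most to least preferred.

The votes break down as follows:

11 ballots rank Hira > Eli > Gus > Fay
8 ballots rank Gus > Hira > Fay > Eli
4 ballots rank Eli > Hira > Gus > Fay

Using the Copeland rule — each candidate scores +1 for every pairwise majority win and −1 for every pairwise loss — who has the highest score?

Pairwise results:
  Gus vs Eli: Eli wins 15–8.
  Gus vs Hira: Hira wins 15–8.
  Gus vs Fay: Gus wins 23–0.
  Eli vs Hira: Hira wins 19–4.
  Eli vs Fay: Eli wins 15–8.
  Hira vs Fay: Hira wins 23–0.
Copeland scores (wins − losses):
  Gus: 1 − 2 = -1
  Eli: 2 − 1 = 1
  Hira: 3 − 0 = 3
  Fay: 0 − 3 = -3
Hira has the best Copeland score.

Hira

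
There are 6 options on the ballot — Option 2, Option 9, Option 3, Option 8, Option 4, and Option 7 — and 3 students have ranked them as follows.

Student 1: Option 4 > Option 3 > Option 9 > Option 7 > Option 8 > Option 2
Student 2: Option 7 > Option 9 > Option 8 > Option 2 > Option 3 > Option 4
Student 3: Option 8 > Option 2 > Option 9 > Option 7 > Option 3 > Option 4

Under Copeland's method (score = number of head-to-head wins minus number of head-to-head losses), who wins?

Option 9

Pairwise results:
  Option 2 vs Option 9: Option 9 wins 2–1.
  Option 2 vs Option 3: Option 2 wins 2–1.
  Option 2 vs Option 8: Option 8 wins 3–0.
  Option 2 vs Option 4: Option 2 wins 2–1.
  Option 2 vs Option 7: Option 7 wins 2–1.
  Option 9 vs Option 3: Option 9 wins 2–1.
  Option 9 vs Option 8: Option 9 wins 2–1.
  Option 9 vs Option 4: Option 9 wins 2–1.
  Option 9 vs Option 7: Option 9 wins 2–1.
  Option 3 vs Option 8: Option 8 wins 2–1.
  Option 3 vs Option 4: Option 3 wins 2–1.
  Option 3 vs Option 7: Option 7 wins 2–1.
  Option 8 vs Option 4: Option 8 wins 2–1.
  Option 8 vs Option 7: Option 7 wins 2–1.
  Option 4 vs Option 7: Option 7 wins 2–1.
Copeland scores (wins − losses):
  Option 2: 2 − 3 = -1
  Option 9: 5 − 0 = 5
  Option 3: 1 − 4 = -3
  Option 8: 3 − 2 = 1
  Option 4: 0 − 5 = -5
  Option 7: 4 − 1 = 3
Option 9 has the best Copeland score.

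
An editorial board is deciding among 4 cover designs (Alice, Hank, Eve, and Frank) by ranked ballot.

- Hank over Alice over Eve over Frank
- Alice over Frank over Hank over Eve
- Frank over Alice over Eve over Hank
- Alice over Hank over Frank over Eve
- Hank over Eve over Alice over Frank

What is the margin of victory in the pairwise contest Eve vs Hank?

Ballots ranking Eve above Hank: 1.
Ballots ranking Hank above Eve: 4.
Hank wins 4–1, a margin of 3.

3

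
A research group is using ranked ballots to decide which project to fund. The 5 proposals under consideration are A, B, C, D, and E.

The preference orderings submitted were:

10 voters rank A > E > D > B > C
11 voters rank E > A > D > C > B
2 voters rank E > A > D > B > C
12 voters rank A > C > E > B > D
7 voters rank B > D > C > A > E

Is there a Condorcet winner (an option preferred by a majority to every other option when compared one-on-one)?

Yes

Head-to-head results (42 voters total):
A vs B: A wins 35–7.
A vs C: A wins 35–7.
A vs D: A wins 35–7.
A vs E: A wins 29–13.
B vs C: C wins 23–19.
B vs D: D wins 23–19.
B vs E: E wins 35–7.
C vs D: D wins 30–12.
C vs E: E wins 23–19.
D vs E: E wins 35–7.
A beats each rival — B (35–7), C (35–7), D (35–7), E (29–13) — so A is the Condorcet winner.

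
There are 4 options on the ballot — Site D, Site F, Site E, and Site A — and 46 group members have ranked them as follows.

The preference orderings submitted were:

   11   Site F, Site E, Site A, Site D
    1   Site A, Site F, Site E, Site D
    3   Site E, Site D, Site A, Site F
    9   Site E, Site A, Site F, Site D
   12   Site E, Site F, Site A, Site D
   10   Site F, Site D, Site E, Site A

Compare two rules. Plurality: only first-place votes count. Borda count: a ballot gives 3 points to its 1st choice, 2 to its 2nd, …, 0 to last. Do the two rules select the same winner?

Plurality first-place counts: Site D 0, Site F 21, Site E 24, Site A 1 → Site E.
Borda totals: Site D 26, Site F 98, Site E 105, Site A 47 → Site E.
The two rules agree on Site E.

Yes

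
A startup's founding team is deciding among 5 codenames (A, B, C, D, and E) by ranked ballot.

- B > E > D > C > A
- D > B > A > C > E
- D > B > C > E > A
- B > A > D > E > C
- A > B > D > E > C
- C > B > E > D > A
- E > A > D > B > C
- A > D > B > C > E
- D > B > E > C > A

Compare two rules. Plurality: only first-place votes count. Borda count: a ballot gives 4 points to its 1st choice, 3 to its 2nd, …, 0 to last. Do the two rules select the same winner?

No

Plurality first-place counts: A 2, B 2, C 1, D 3, E 1 → D.
Borda totals: A 16, B 26, C 10, D 24, E 14 → B.
The two rules disagree: plurality picks D, Borda picks B.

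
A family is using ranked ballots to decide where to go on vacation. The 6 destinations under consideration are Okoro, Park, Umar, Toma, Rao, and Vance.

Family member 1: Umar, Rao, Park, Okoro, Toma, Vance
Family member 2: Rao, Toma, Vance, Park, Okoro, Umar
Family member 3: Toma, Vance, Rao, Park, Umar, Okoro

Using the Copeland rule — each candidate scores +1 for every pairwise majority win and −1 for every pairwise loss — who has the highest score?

Pairwise results:
  Okoro vs Park: Park wins 3–0.
  Okoro vs Umar: Umar wins 2–1.
  Okoro vs Toma: Toma wins 2–1.
  Okoro vs Rao: Rao wins 3–0.
  Okoro vs Vance: Vance wins 2–1.
  Park vs Umar: Park wins 2–1.
  Park vs Toma: Toma wins 2–1.
  Park vs Rao: Rao wins 3–0.
  Park vs Vance: Vance wins 2–1.
  Umar vs Toma: Toma wins 2–1.
  Umar vs Rao: Rao wins 2–1.
  Umar vs Vance: Vance wins 2–1.
  Toma vs Rao: Rao wins 2–1.
  Toma vs Vance: Toma wins 3–0.
  Rao vs Vance: Rao wins 2–1.
Copeland scores (wins − losses):
  Okoro: 0 − 5 = -5
  Park: 2 − 3 = -1
  Umar: 1 − 4 = -3
  Toma: 4 − 1 = 3
  Rao: 5 − 0 = 5
  Vance: 3 − 2 = 1
Rao has the best Copeland score.

Rao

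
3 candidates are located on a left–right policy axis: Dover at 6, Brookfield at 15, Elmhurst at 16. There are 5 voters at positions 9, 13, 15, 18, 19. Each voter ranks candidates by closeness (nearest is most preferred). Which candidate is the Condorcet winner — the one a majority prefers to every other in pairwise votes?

With single-peaked preferences on a line, the Condorcet winner is the candidate closest to the median voter.
The median voter (position 15) is closest to Brookfield at 15.
Check: Brookfield vs Dover — voters closer to Brookfield: 4 of 5.

Brookfield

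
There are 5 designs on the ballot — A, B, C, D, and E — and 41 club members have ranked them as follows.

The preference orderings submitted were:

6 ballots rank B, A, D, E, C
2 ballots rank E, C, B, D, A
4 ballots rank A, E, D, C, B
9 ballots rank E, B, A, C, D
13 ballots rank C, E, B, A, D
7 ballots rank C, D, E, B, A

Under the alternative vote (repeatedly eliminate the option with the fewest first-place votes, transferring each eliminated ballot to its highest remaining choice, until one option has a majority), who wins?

E

Round 1: C 20, E 11, B 6, A 4, D 0. D has the fewest and is eliminated.
Round 2: C 20, E 11, B 6, A 4. A has the fewest and is eliminated.
Round 3: C 20, E 15, B 6. B has the fewest and is eliminated.
Round 4: E 21, C 20. E has a majority.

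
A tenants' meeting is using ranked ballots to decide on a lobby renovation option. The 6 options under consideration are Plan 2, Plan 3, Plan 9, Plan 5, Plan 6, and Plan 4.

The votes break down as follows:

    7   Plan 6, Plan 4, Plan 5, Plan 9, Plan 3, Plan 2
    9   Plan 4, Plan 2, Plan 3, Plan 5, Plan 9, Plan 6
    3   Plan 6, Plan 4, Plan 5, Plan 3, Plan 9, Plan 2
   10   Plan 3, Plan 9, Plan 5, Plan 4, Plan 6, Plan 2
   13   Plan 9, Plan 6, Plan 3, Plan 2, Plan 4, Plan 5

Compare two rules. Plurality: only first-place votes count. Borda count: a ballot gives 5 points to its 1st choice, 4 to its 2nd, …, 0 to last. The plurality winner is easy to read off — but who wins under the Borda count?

Plan 9

Plurality first-place counts: Plan 2 0, Plan 3 10, Plan 9 13, Plan 5 0, Plan 6 10, Plan 4 9 → Plan 9.
Borda totals: Plan 2 62, Plan 3 129, Plan 9 131, Plan 5 78, Plan 6 112, Plan 4 118 → Plan 9.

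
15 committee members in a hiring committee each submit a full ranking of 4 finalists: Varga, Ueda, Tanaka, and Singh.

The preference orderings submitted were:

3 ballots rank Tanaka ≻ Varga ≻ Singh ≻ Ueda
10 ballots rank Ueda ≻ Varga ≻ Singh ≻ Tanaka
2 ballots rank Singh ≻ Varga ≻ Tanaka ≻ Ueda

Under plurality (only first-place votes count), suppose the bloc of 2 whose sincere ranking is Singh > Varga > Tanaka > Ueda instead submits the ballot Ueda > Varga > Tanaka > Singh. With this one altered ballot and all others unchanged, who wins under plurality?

Ueda

First-place totals with the altered ballot: Varga 0, Ueda 12, Tanaka 3, Singh 0.
The winner is unchanged: still Ueda.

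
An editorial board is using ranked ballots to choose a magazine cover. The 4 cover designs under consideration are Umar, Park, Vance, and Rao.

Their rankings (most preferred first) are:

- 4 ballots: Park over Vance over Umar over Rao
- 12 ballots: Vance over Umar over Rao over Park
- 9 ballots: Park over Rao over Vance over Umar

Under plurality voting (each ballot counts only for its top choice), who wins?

First-place vote totals:
  Umar: 0
  Park: 13
  Vance: 12
  Rao: 0
Park has the most first-place votes.

Park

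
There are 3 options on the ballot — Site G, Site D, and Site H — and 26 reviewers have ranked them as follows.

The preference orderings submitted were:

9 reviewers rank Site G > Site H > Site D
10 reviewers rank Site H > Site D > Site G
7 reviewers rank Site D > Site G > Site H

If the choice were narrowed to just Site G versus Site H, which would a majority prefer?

Ballots ranking Site G above Site H: 9+7 = 16.
Ballots ranking Site H above Site G: 10.
Site G wins the head-to-head, 16–10.

Site G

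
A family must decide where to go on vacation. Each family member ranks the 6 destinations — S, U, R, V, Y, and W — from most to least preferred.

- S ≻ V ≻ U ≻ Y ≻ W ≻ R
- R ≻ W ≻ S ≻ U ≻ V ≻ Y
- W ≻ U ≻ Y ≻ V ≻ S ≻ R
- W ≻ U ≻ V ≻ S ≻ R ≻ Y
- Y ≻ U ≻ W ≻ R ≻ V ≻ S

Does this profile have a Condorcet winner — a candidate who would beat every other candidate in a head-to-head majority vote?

Head-to-head results (5 voters total):
S vs U: U wins 3–2.
S vs R: S wins 3–2.
S vs V: V wins 3–2.
S vs Y: S wins 3–2.
S vs W: W wins 4–1.
U vs R: U wins 4–1.
U vs V: U wins 4–1.
U vs Y: U wins 4–1.
U vs W: W wins 3–2.
R vs V: V wins 3–2.
R vs Y: Y wins 3–2.
R vs W: W wins 4–1.
V vs Y: V wins 3–2.
V vs W: W wins 4–1.
Y vs W: W wins 3–2.
W beats each rival — S (4–1), U (3–2), R (4–1), V (4–1), Y (3–2) — so W is the Condorcet winner.

Yes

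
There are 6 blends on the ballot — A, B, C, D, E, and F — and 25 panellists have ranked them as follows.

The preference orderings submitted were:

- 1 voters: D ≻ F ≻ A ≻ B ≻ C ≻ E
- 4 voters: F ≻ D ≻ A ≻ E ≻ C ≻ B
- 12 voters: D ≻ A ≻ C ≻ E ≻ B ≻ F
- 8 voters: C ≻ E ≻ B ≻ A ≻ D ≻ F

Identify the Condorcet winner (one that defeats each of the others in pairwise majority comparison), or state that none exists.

D

Head-to-head results (25 voters total):
A vs B: A wins 17–8.
A vs C: A wins 17–8.
A vs D: D wins 17–8.
A vs E: A wins 17–8.
A vs F: A wins 20–5.
B vs C: C wins 24–1.
B vs D: D wins 17–8.
B vs E: E wins 24–1.
B vs F: B wins 20–5.
C vs D: D wins 17–8.
C vs E: C wins 21–4.
C vs F: C wins 20–5.
D vs E: D wins 17–8.
D vs F: D wins 21–4.
E vs F: E wins 20–5.
D beats each rival — A (17–8), B (17–8), C (17–8), E (17–8), F (21–4) — so D is the Condorcet winner.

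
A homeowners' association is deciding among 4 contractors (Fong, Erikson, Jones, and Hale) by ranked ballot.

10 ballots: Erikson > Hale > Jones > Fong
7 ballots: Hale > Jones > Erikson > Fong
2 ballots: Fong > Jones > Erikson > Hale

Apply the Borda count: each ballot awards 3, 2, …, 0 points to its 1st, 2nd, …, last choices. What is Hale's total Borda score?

Borda scores:
  Fong: 10·0 + 7·0 + 2·3 = 6
  Erikson: 10·3 + 7·1 + 2·1 = 39
  Jones: 10·1 + 7·2 + 2·2 = 28
  Hale: 10·2 + 7·3 + 2·0 = 41

41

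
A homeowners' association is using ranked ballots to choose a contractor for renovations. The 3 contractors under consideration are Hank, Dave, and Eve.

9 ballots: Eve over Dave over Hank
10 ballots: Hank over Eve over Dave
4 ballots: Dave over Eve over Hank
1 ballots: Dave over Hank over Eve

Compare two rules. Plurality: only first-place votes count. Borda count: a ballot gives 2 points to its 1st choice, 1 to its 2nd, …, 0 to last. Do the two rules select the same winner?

No

Plurality first-place counts: Hank 10, Dave 5, Eve 9 → Hank.
Borda totals: Hank 21, Dave 19, Eve 32 → Eve.
The two rules disagree: plurality picks Hank, Borda picks Eve.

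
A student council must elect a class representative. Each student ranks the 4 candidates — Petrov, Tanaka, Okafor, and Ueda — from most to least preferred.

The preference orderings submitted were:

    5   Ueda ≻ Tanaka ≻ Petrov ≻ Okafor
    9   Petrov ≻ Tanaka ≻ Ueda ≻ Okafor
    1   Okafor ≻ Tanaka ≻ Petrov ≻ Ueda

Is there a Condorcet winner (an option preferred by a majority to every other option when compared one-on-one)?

Yes

Head-to-head results (15 voters total):
Petrov vs Tanaka: Petrov wins 9–6.
Petrov vs Okafor: Petrov wins 14–1.
Petrov vs Ueda: Petrov wins 10–5.
Tanaka vs Okafor: Tanaka wins 14–1.
Tanaka vs Ueda: Tanaka wins 10–5.
Okafor vs Ueda: Ueda wins 14–1.
Petrov beats each rival — Tanaka (9–6), Okafor (14–1), Ueda (10–5) — so Petrov is the Condorcet winner.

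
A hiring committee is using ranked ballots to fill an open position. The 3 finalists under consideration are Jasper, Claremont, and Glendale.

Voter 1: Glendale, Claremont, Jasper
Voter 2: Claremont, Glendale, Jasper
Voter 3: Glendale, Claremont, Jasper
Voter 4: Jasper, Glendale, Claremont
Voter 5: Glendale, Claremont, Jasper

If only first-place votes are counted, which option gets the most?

First-place vote totals:
  Jasper: 1
  Claremont: 1
  Glendale: 3
Glendale has the most first-place votes.

Glendale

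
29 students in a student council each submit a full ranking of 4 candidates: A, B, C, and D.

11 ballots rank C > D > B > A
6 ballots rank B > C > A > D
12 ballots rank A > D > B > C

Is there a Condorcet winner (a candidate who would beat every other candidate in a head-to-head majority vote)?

Head-to-head results (29 voters total):
A vs B: B wins 17–12.
A vs C: C wins 17–12.
A vs D: A wins 18–11.
B vs C: B wins 18–11.
B vs D: D wins 23–6.
C vs D: C wins 17–12.
No candidate beats all others: A beats D beats B beats A, a majority cycle.

No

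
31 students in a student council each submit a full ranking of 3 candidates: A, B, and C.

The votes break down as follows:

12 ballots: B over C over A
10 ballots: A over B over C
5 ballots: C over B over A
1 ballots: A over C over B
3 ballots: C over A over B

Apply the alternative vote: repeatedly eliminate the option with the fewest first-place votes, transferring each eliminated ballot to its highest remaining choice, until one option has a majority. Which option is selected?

B

Round 1: B 12, A 11, C 8. C has the fewest and is eliminated.
Round 2: B 17, A 14. B has a majority.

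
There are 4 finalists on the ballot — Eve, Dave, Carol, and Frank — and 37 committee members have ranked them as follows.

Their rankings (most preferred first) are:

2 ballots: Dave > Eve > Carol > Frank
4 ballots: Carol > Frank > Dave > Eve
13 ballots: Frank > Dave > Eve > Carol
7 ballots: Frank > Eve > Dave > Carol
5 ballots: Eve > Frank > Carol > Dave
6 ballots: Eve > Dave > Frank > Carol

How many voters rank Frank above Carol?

31

Ballots ranking Frank above Carol: 13+7+5+6 = 31.
Ballots ranking Carol above Frank: 2+4 = 6.
So 31 of 37 voters prefer Frank to Carol.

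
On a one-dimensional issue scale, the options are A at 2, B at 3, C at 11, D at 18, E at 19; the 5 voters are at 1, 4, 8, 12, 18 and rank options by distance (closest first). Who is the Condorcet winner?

With single-peaked preferences on a line, the Condorcet winner is the candidate closest to the median voter.
The median voter (position 8) is closest to C at 11.
Check: C vs A — voters closer to C: 3 of 5.

C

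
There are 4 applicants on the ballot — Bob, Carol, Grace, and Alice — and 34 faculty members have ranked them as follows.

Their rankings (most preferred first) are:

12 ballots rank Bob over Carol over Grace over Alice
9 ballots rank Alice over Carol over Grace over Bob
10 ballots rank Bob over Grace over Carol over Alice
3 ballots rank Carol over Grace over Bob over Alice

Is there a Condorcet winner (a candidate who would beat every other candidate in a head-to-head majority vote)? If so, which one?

Head-to-head results (34 voters total):
Bob vs Carol: Bob wins 22–12.
Bob vs Grace: Bob wins 22–12.
Bob vs Alice: Bob wins 25–9.
Carol vs Grace: Carol wins 24–10.
Carol vs Alice: Carol wins 25–9.
Grace vs Alice: Grace wins 25–9.
Bob beats each rival — Carol (22–12), Grace (22–12), Alice (25–9) — so Bob is the Condorcet winner.

Bob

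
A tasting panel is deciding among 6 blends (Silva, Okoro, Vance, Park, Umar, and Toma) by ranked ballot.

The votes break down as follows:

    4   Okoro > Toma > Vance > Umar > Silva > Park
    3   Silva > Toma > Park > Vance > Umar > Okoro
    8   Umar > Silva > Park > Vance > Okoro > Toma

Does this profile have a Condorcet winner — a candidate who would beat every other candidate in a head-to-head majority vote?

Yes

Head-to-head results (15 voters total):
Silva vs Okoro: Silva wins 11–4.
Silva vs Vance: Silva wins 11–4.
Silva vs Park: Silva wins 15–0.
Silva vs Umar: Umar wins 12–3.
Silva vs Toma: Silva wins 11–4.
Okoro vs Vance: Vance wins 11–4.
Okoro vs Park: Park wins 11–4.
Okoro vs Umar: Umar wins 11–4.
Okoro vs Toma: Okoro wins 12–3.
Vance vs Park: Park wins 11–4.
Vance vs Umar: Umar wins 8–7.
Vance vs Toma: Vance wins 8–7.
Park vs Umar: Umar wins 12–3.
Park vs Toma: Park wins 8–7.
Umar vs Toma: Umar wins 8–7.
Umar beats each rival — Silva (12–3), Okoro (11–4), Vance (8–7), Park (12–3), Toma (8–7) — so Umar is the Condorcet winner.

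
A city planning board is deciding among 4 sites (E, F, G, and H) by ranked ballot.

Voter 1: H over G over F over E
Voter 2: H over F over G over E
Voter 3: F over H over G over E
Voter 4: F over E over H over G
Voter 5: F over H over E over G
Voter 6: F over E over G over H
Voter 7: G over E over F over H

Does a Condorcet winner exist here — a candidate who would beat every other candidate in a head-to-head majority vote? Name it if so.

Head-to-head results (7 voters total):
E vs F: F wins 6–1.
E vs G: G wins 4–3.
E vs H: H wins 4–3.
F vs G: F wins 5–2.
F vs H: F wins 5–2.
G vs H: H wins 5–2.
F beats each rival — E (6–1), G (5–2), H (5–2) — so F is the Condorcet winner.

F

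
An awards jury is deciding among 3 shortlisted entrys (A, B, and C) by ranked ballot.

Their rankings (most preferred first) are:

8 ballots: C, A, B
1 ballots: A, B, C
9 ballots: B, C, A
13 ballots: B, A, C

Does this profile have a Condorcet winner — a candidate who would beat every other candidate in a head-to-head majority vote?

Yes

Head-to-head results (31 voters total):
A vs B: B wins 22–9.
A vs C: C wins 17–14.
B vs C: B wins 23–8.
B beats each rival — A (22–9), C (23–8) — so B is the Condorcet winner.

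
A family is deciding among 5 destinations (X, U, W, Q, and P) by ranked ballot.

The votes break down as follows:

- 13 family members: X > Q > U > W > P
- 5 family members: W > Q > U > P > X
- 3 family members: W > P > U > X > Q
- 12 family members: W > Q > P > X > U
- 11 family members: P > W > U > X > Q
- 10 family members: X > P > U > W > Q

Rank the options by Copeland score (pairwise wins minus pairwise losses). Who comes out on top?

Pairwise results:
  X vs U: X wins 35–19.
  X vs W: W wins 31–23.
  X vs Q: X wins 37–17.
  X vs P: P wins 31–23.
  U vs W: W wins 31–23.
  U vs Q: Q wins 30–24.
  U vs P: P wins 36–18.
  W vs Q: W wins 41–13.
  W vs P: W wins 33–21.
  Q vs P: Q wins 30–24.
Copeland scores (wins − losses):
  X: 2 − 2 = 0
  U: 0 − 4 = -4
  W: 4 − 0 = 4
  Q: 2 − 2 = 0
  P: 2 − 2 = 0
W has the best Copeland score.

W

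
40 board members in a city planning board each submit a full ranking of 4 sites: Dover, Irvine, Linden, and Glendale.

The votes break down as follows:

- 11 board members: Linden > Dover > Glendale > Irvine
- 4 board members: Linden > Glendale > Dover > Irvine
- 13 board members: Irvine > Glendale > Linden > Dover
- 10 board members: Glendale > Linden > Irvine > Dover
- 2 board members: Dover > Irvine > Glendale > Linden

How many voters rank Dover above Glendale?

Ballots ranking Dover above Glendale: 11+2 = 13.
Ballots ranking Glendale above Dover: 4+13+10 = 27.
So 13 of 40 voters prefer Dover to Glendale.

13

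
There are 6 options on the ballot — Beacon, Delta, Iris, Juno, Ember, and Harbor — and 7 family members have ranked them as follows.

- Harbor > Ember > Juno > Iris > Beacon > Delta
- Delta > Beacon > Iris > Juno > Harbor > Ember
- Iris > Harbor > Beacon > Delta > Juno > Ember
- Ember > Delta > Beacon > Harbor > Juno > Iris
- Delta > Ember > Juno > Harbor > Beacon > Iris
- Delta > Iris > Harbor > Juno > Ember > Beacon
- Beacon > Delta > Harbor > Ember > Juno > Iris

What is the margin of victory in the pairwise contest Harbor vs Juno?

3

Ballots ranking Harbor above Juno: 5.
Ballots ranking Juno above Harbor: 2.
Harbor wins 5–2, a margin of 3.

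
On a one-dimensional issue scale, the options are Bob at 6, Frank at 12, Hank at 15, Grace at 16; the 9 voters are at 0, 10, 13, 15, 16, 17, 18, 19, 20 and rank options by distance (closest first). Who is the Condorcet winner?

With single-peaked preferences on a line, the Condorcet winner is the candidate closest to the median voter.
The median voter (position 16) is closest to Grace at 16.
Check: Grace vs Frank — voters closer to Grace: 6 of 9.

Grace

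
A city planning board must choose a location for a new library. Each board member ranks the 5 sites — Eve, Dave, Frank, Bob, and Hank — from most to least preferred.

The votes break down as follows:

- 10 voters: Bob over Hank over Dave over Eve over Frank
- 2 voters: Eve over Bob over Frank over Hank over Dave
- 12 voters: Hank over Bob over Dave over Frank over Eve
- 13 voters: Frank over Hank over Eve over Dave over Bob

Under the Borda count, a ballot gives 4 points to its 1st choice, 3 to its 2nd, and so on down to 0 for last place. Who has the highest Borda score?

Hank

Borda scores:
  Eve: 10·1 + 2·4 + 12·0 + 13·2 = 44
  Dave: 10·2 + 2·0 + 12·2 + 13·1 = 57
  Frank: 10·0 + 2·2 + 12·1 + 13·4 = 68
  Bob: 10·4 + 2·3 + 12·3 + 13·0 = 82
  Hank: 10·3 + 2·1 + 12·4 + 13·3 = 119
Hank has the highest total.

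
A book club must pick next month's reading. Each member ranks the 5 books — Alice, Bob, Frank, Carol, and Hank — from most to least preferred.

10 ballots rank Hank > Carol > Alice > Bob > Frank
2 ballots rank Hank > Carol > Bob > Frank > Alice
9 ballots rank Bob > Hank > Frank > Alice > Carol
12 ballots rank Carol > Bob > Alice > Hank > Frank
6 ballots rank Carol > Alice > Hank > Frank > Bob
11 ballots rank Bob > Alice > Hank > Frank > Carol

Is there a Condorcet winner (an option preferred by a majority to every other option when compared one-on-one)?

No

Head-to-head results (50 voters total):
Alice vs Bob: Bob wins 34–16.
Alice vs Frank: Alice wins 39–11.
Alice vs Carol: Carol wins 30–20.
Alice vs Hank: Alice wins 29–21.
Bob vs Frank: Bob wins 44–6.
Bob vs Carol: Carol wins 30–20.
Bob vs Hank: Bob wins 32–18.
Frank vs Carol: Carol wins 30–20.
Frank vs Hank: Hank wins 50–0.
Carol vs Hank: Hank wins 32–18.
No candidate beats all others: Alice beats Hank beats Carol beats Alice, a majority cycle.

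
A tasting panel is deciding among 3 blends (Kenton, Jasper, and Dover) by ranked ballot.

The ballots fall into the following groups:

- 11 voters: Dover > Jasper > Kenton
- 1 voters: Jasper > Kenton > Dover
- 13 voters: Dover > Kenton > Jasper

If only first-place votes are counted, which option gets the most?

Dover

First-place vote totals:
  Kenton: 0
  Jasper: 1
  Dover: 24
Dover has the most first-place votes.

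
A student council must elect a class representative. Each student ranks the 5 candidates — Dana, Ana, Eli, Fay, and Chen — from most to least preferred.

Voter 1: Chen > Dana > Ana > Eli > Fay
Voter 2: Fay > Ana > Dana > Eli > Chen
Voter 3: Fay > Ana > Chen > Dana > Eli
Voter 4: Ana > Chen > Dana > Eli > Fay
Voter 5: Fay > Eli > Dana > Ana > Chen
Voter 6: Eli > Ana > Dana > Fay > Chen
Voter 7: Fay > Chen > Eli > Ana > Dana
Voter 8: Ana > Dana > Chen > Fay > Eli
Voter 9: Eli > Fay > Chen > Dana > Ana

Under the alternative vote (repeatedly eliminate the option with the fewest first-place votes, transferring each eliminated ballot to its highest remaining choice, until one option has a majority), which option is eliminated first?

Round 1: Fay 4, Ana 2, Eli 2, Chen 1, Dana 0. Dana has the fewest and is eliminated.
Round 2: Fay 4, Ana 2, Eli 2, Chen 1. Chen has the fewest and is eliminated.
Round 3: Fay 4, Ana 3, Eli 2. Eli has the fewest and is eliminated.
Round 4: Fay 5, Ana 4. Fay has a majority.

Dana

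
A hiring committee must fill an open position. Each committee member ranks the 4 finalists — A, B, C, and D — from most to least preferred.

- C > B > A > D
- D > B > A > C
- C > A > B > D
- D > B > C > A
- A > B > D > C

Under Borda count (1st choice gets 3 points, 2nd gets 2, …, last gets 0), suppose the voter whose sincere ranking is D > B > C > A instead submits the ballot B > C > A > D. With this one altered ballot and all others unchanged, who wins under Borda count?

B

Borda totals with the altered ballot: A 8, B 10, C 8, D 4.
The winner is unchanged: still B.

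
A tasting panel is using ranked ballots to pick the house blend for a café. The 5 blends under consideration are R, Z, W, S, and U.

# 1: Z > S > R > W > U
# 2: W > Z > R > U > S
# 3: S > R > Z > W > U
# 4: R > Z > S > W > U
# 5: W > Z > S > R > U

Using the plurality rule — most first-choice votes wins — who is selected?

W

First-place vote totals:
  R: 1
  Z: 1
  W: 2
  S: 1
  U: 0
W has the most first-place votes.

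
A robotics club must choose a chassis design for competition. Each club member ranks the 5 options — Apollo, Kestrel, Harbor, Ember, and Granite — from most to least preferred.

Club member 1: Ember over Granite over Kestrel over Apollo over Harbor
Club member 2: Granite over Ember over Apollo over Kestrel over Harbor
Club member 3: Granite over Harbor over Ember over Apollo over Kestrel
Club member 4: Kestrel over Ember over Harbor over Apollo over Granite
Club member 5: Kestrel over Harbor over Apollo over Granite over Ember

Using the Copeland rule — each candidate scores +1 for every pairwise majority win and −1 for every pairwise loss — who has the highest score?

Granite

Pairwise results:
  Apollo vs Kestrel: Kestrel wins 3–2.
  Apollo vs Harbor: Harbor wins 3–2.
  Apollo vs Ember: Ember wins 4–1.
  Apollo vs Granite: Granite wins 3–2.
  Kestrel vs Harbor: Kestrel wins 4–1.
  Kestrel vs Ember: Ember wins 3–2.
  Kestrel vs Granite: Granite wins 3–2.
  Harbor vs Ember: Ember wins 3–2.
  Harbor vs Granite: Granite wins 3–2.
  Ember vs Granite: Granite wins 3–2.
Copeland scores (wins − losses):
  Apollo: 0 − 4 = -4
  Kestrel: 2 − 2 = 0
  Harbor: 1 − 3 = -2
  Ember: 3 − 1 = 2
  Granite: 4 − 0 = 4
Granite has the best Copeland score.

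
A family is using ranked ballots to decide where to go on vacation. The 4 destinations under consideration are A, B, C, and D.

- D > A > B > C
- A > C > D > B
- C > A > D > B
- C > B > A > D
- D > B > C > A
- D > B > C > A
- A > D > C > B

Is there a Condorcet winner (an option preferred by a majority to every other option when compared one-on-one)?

Head-to-head results (7 voters total):
A vs B: A wins 4–3.
A vs C: C wins 4–3.
A vs D: A wins 4–3.
B vs C: C wins 4–3.
B vs D: D wins 6–1.
C vs D: D wins 4–3.
No candidate beats all others: A beats D beats C beats A, a majority cycle.

No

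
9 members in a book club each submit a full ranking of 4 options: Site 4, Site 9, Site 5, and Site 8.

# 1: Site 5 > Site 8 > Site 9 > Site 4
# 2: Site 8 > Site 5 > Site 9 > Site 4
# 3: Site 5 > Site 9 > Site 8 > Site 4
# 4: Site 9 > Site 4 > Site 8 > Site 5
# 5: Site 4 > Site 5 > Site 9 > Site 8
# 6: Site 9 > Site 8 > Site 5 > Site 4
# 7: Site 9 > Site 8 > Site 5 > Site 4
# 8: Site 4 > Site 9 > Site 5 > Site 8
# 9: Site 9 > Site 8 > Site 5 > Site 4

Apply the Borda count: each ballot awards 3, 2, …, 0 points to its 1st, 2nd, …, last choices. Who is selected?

Site 9

Borda scores:
  Site 4: 0 + 0 + 0 + 2 + 3 + 0 + 0 + 3 + 0 = 8
  Site 9: 1 + 1 + 2 + 3 + 1 + 3 + 3 + 2 + 3 = 19
  Site 5: 3 + 2 + 3 + 0 + 2 + 1 + 1 + 1 + 1 = 14
  Site 8: 2 + 3 + 1 + 1 + 0 + 2 + 2 + 0 + 2 = 13
Site 9 has the highest total.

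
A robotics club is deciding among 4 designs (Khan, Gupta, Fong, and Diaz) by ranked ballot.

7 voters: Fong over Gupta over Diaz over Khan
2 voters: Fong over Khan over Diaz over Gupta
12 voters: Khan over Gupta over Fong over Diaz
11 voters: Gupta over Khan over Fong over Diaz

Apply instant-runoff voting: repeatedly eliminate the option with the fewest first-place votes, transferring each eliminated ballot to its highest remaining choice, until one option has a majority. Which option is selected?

Gupta

Round 1: Khan 12, Gupta 11, Fong 9, Diaz 0. Diaz has the fewest and is eliminated.
Round 2: Khan 12, Gupta 11, Fong 9. Fong has the fewest and is eliminated.
Round 3: Gupta 18, Khan 14. Gupta has a majority.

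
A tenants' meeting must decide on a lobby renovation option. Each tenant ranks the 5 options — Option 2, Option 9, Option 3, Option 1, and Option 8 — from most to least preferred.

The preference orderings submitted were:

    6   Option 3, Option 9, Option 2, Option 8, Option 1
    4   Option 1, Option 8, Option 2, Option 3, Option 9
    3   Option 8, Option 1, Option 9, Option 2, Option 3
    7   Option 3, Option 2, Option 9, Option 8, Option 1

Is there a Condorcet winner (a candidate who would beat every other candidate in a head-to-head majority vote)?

Head-to-head results (20 voters total):
Option 2 vs Option 9: Option 2 wins 11–9.
Option 2 vs Option 3: Option 3 wins 13–7.
Option 2 vs Option 1: Option 2 wins 13–7.
Option 2 vs Option 8: Option 2 wins 13–7.
Option 9 vs Option 3: Option 3 wins 17–3.
Option 9 vs Option 1: Option 9 wins 13–7.
Option 9 vs Option 8: Option 9 wins 13–7.
Option 3 vs Option 1: Option 3 wins 13–7.
Option 3 vs Option 8: Option 3 wins 13–7.
Option 1 vs Option 8: Option 8 wins 16–4.
Option 3 beats each rival — Option 2 (13–7), Option 9 (17–3), Option 1 (13–7), Option 8 (13–7) — so Option 3 is the Condorcet winner.

Yes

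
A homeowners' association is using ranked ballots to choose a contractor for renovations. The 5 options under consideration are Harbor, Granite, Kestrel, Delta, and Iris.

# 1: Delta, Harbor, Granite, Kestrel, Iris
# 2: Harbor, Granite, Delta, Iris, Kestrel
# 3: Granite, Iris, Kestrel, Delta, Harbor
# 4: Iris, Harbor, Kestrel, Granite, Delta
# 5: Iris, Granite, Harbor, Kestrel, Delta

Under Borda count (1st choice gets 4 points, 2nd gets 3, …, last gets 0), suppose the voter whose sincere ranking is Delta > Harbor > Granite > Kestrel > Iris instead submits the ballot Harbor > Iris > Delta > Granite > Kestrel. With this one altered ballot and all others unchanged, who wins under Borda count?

Borda totals with the altered ballot: Harbor 13, Granite 12, Kestrel 5, Delta 5, Iris 15.
The switch changes the winner from Granite to Iris.

Iris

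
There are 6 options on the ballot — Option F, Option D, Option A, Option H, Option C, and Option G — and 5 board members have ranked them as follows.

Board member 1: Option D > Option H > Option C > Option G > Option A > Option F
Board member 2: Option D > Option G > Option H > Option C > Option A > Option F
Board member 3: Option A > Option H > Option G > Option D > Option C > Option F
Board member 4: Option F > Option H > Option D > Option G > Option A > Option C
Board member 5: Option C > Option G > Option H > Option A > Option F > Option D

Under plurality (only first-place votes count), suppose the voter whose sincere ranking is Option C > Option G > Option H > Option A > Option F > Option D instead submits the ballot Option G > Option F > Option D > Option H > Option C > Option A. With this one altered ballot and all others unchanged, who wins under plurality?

Option D

First-place totals with the altered ballot: Option F 1, Option D 2, Option A 1, Option H 0, Option C 0, Option G 1.
The winner is unchanged: still Option D.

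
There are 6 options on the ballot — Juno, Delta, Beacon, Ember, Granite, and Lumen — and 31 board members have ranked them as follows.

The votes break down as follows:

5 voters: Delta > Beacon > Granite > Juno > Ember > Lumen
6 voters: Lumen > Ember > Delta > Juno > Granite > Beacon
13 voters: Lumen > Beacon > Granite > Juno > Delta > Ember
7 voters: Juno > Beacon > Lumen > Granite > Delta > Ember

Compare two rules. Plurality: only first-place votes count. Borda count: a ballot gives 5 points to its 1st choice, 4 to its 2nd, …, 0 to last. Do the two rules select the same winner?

Plurality first-place counts: Juno 7, Delta 5, Beacon 0, Ember 0, Granite 0, Lumen 19 → Lumen.
Borda totals: Juno 83, Delta 63, Beacon 100, Ember 29, Granite 74, Lumen 116 → Lumen.
The two rules agree on Lumen.

Yes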